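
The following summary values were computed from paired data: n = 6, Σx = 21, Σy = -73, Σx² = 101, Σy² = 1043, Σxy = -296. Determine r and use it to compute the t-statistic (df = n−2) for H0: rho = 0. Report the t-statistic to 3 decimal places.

-1.583

Numerator: nΣxy − (Σx)(Σy) = 6·(-296) − (21)(-73) = -243
Denominator: √[(nΣx²−(Σx)²)(nΣy²−(Σy)²)]
  nΣx²−(Σx)² = 6·101 − 441 = 165;  nΣy²−(Σy)² = 6·1043 − 5329 = 929
  √(165·929) = √153285 = 391.5163
r = -243 / 391.5163 = -0.6207
t = r·√(n−2)/√(1−r²) = -0.6207·√4 / √(1−0.385268) = -1.241400 / 0.784048 = -1.583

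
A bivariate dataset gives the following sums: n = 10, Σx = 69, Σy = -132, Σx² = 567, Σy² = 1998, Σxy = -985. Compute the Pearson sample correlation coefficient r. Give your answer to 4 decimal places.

-0.4868

Numerator: nΣxy − (Σx)(Σy) = 10·(-985) − (69)(-132) = -742
Denominator: √[(nΣx²−(Σx)²)(nΣy²−(Σy)²)]
  nΣx²−(Σx)² = 10·567 − 4761 = 909;  nΣy²−(Σy)² = 10·1998 − 17424 = 2556
  √(909·2556) = √2323404 = 1524.2716
r = -742 / 1524.2716 = -0.4868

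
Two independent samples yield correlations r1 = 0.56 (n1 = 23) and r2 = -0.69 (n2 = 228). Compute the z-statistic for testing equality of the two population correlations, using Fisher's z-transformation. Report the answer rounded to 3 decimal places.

6.346

z1 = atanh(0.56) = 0.632833,  z2 = atanh(-0.69) = -0.847956
SE = √(1/(n1−3) + 1/(n2−3)) = √(1/20 + 1/225) = √(0.0500000 + 0.0044444) = √0.0544444 = 0.233333
z = (z1 − z2)/SE = (0.632833 − (-0.847956)) / 0.233333 = 1.480789 / 0.233333 = 6.346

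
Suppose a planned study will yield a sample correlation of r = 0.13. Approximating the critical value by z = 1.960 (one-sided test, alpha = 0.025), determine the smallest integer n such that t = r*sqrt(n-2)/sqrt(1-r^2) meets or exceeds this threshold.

Need r·√(n−2)/√(1−r²) ≥ 1.960
√(n−2) ≥ 1.960·√(1−0.0169) / 0.13 = 1.960·0.991514 / 0.13 = 14.9490
n−2 ≥ 223.4726  ⇒  n ≥ 225.4726
Smallest integer n = 226

226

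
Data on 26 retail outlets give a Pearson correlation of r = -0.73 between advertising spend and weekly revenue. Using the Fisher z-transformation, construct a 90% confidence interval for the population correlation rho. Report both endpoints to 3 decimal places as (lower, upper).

(-0.854, -0.527)

z_r = atanh(-0.73) = -0.928727;  SE = 1/√(n−3) = 1/√23 = 0.208514
z-limits: -0.928727 ± 1.645·0.208514 = -0.928727 ± 0.343006 = [-1.271733, -0.585721]
ρ-limits: (tanh -1.271733, tanh -0.585721) = (-0.854, -0.527)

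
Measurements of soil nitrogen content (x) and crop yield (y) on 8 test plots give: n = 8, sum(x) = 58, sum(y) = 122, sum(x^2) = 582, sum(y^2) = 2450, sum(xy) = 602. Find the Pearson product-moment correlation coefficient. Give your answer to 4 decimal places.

-0.9156

Numerator: nΣxy − (Σx)(Σy) = 8·602 − (58)(122) = -2260
Denominator: √[(nΣx²−(Σx)²)(nΣy²−(Σy)²)]
  nΣx²−(Σx)² = 8·582 − 3364 = 1292;  nΣy²−(Σy)² = 8·2450 − 14884 = 4716
  √(1292·4716) = √6093072 = 2468.4149
r = -2260 / 2468.4149 = -0.9156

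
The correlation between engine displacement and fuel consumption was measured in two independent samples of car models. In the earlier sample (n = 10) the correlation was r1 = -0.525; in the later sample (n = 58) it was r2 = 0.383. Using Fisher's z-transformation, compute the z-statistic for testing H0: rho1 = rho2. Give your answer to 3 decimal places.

-2.459

z1 = atanh(-0.525) = -0.583217,  z2 = atanh(0.383) = 0.403571
SE = √(1/(n1−3) + 1/(n2−3)) = √(1/7 + 1/55) = √(0.1428571 + 0.0181818) = √0.1610389 = 0.401297
z = (z1 − z2)/SE = (-0.583217 − 0.403571) / 0.401297 = -0.986788 / 0.401297 = -2.459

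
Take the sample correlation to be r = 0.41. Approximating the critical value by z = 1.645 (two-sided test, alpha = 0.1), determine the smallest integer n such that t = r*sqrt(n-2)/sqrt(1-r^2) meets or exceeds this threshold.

r√(n−2)/√(1−r²) ≥ 1.645  ⇔  n−2 ≥ (1.645)²·(1−r²)/r²
(1−r²)/r² = (1−0.1681)/0.1681 = 4.9488
n ≥ 2 + 2.706025·4.9488 = 2 + 13.3916 = 15.3916
⌈15.3916⌉ = 16

16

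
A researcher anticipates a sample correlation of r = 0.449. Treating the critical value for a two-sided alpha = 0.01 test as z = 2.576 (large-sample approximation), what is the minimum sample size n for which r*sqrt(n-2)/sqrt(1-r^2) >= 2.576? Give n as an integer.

Need r·√(n−2)/√(1−r²) ≥ 2.576
√(n−2) ≥ 2.576·√(1−0.201601) / 0.449 = 2.576·0.893532 / 0.449 = 5.1264
n−2 ≥ 26.2800  ⇒  n ≥ 28.2800
Smallest integer n = 29

29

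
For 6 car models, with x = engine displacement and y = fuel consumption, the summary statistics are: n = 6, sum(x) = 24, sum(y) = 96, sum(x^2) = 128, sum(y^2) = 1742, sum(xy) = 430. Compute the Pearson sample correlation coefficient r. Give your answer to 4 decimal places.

0.5666

Numerator: nΣxy − (Σx)(Σy) = 6·430 − (24)(96) = 276
Denominator: √[(nΣx²−(Σx)²)(nΣy²−(Σy)²)]
  nΣx²−(Σx)² = 6·128 − 576 = 192;  nΣy²−(Σy)² = 6·1742 − 9216 = 1236
  √(192·1236) = √237312 = 487.1468
r = 276 / 487.1468 = 0.5666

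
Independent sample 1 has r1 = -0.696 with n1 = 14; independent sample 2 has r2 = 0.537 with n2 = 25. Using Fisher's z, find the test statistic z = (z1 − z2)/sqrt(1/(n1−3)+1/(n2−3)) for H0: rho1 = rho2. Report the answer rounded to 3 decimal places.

z1 = atanh(-0.696) = -0.859500,  z2 = atanh(0.537) = 0.599930
SE = √(1/(n1−3) + 1/(n2−3)) = √(1/11 + 1/22) = √(0.0909091 + 0.0454545) = √0.1363636 = 0.369274
z = (z1 − z2)/SE = (-0.859500 − 0.599930) / 0.369274 = -1.459430 / 0.369274 = -3.952

-3.952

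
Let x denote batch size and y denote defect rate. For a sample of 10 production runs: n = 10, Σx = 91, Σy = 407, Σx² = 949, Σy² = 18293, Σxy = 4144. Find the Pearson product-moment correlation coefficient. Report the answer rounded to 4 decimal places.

0.9633

Numerator: nΣxy − (Σx)(Σy) = 10·4144 − (91)(407) = 4403
Denominator: √[(nΣx²−(Σx)²)(nΣy²−(Σy)²)]
  nΣx²−(Σx)² = 10·949 − 8281 = 1209;  nΣy²−(Σy)² = 10·18293 − 165649 = 17281
  √(1209·17281) = √20892729 = 4570.8565
r = 4403 / 4570.8565 = 0.9633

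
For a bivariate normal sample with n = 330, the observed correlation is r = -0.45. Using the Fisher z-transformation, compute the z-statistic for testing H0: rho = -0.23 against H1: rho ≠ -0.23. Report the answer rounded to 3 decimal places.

z_r = atanh(-0.45) = -0.484700,  z_0 = atanh(-0.23) = -0.234189
SE = 1/√(n−3) = 1/√327 = 0.055300
z = (z_r − z_0)/SE = (-0.484700 − (-0.234189)) / 0.055300 = -0.250511 / 0.055300 = -4.530

-4.530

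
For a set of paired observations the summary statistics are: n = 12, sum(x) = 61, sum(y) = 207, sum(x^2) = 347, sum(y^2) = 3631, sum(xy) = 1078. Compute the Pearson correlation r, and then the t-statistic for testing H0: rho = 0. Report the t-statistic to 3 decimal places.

Numerator: nΣxy − (Σx)(Σy) = 12·1078 − (61)(207) = 309
Denominator: √[(nΣx²−(Σx)²)(nΣy²−(Σy)²)]
  nΣx²−(Σx)² = 12·347 − 3721 = 443;  nΣy²−(Σy)² = 12·3631 − 42849 = 723
  √(443·723) = √320289 = 565.9408
r = 309 / 565.9408 = 0.5460
t = r·√(n−2)/√(1−r²) = 0.5460·√10 / √(1−0.298116) = 1.726604 / 0.837785 = 2.061

2.061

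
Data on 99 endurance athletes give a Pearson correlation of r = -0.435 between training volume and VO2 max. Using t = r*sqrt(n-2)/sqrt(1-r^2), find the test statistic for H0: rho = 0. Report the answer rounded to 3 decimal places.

-4.758

1 − r² = 1 − 0.189225 = 0.810775;  √(1−r²) = 0.900430
√(n−2) = √97 = 9.848858
t = r·√(n−2)/√(1−r²) = -0.435 · 9.848858 / 0.900430 = -4.758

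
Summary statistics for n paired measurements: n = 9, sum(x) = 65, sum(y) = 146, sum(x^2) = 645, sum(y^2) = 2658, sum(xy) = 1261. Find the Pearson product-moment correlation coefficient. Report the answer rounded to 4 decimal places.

Numerator: nΣxy − (Σx)(Σy) = 9·1261 − (65)(146) = 1859
Denominator: √[(nΣx²−(Σx)²)(nΣy²−(Σy)²)]
  nΣx²−(Σx)² = 9·645 − 4225 = 1580;  nΣy²−(Σy)² = 9·2658 − 21316 = 2606
  √(1580·2606) = √4117480 = 2029.1575
r = 1859 / 2029.1575 = 0.9161

0.9161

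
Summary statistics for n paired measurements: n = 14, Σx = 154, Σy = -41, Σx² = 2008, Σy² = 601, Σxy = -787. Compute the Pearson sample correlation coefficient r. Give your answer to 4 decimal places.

S_xy = nΣxy − ΣxΣy = 14·(-787) − 154·(-41) = -11018 − (-6314) = -4704
S_xx = nΣx² − (Σx)² = 14·2008 − 154² = 28112 − 23716 = 4396
S_yy = nΣy² − (Σy)² = 14·601 − (-41)² = 8414 − 1681 = 6733
r = S_xy / √(S_xx·S_yy) = -4704 / √(4396·6733) = -4704 / √29598268 = -4704 / 5440.4290 = -0.8646

-0.8646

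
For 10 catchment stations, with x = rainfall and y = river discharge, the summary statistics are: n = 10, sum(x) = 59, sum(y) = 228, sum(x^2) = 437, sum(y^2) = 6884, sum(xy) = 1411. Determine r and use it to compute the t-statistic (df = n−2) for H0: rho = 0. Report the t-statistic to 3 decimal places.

0.488

S_xy = nΣxy − ΣxΣy = 10·1411 − 59·228 = 14110 − 13452 = 658
S_xx = nΣx² − (Σx)² = 10·437 − 59² = 4370 − 3481 = 889
S_yy = nΣy² − (Σy)² = 10·6884 − 228² = 68840 − 51984 = 16856
r = S_xy / √(S_xx·S_yy) = 658 / √(889·16856) = 658 / √14984984 = 658 / 3871.0443 = 0.1700
t = r·√(n−2)/√(1−r²) = 0.1700·√8 / √(1−0.028900) = 0.480833 / 0.985444 = 0.488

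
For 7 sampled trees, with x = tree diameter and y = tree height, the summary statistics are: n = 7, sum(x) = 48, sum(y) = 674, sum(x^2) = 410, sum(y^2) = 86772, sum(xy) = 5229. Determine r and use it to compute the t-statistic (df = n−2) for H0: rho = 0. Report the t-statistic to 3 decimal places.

Numerator: nΣxy − (Σx)(Σy) = 7·5229 − (48)(674) = 4251
Denominator: √[(nΣx²−(Σx)²)(nΣy²−(Σy)²)]
  nΣx²−(Σx)² = 7·410 − 2304 = 566;  nΣy²−(Σy)² = 7·86772 − 454276 = 153128
  √(566·153128) = √86670448 = 9309.6965
r = 4251 / 9309.6965 = 0.4566
t = r·√(n−2)/√(1−r²) = 0.4566·√5 / √(1−0.208484) = 1.020989 / 0.889672 = 1.148

1.148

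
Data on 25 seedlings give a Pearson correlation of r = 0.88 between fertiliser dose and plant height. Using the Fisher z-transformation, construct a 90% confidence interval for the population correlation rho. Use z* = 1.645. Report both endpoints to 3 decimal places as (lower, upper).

z_r = atanh(0.88) = 1.375768;  SE = 1/√(n−3) = 1/√22 = 0.213201
z-limits: 1.375768 ± 1.645·0.213201 = 1.375768 ± 0.350716 = [1.025052, 1.726484]
ρ-limits: (tanh 1.025052, tanh 1.726484) = (0.772, 0.939)

(0.772, 0.939)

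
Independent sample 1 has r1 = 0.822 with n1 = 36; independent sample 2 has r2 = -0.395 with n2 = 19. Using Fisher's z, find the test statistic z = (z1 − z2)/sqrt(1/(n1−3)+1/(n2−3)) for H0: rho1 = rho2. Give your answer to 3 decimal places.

z1 = atanh(0.822) = 1.162953,  z2 = atanh(-0.395) = -0.417711
SE = √(1/(n1−3) + 1/(n2−3)) = √(1/33 + 1/16) = √(0.0303030 + 0.0625000) = √0.0928030 = 0.304636
z = (z1 − z2)/SE = (1.162953 − (-0.417711)) / 0.304636 = 1.580664 / 0.304636 = 5.189

5.189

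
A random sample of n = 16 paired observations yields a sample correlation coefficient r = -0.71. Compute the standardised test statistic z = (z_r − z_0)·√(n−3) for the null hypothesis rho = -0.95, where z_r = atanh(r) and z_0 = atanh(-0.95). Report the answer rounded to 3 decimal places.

Fisher z: atanh(-0.71) = -0.887184, atanh(-0.95) = -1.831781
z = (z_r − z_0)·√(n−3) = (-0.887184 − (-1.831781))·√13 = 0.944597 · 3.605551 = 3.406

3.406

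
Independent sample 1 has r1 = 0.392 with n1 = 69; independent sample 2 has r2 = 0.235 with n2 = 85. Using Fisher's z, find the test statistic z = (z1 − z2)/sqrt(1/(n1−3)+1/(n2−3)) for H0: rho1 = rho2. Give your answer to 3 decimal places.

1.056

z1 = atanh(0.392) = 0.414161,  z2 = atanh(0.235) = 0.239475
SE = √(1/(n1−3) + 1/(n2−3)) = √(1/66 + 1/82) = √(0.0151515 + 0.0121951) = √0.0273466 = 0.165368
z = (z1 − z2)/SE = (0.414161 − 0.239475) / 0.165368 = 0.174686 / 0.165368 = 1.056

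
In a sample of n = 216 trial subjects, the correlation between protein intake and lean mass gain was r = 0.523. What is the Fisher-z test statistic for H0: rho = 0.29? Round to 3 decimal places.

4.114

z_r = atanh(0.523) = 0.580460,  z_0 = atanh(0.29) = 0.298566
SE = 1/√(n−3) = 1/√213 = 0.068519
z = (z_r − z_0)/SE = (0.580460 − 0.298566) / 0.068519 = 0.281894 / 0.068519 = 4.114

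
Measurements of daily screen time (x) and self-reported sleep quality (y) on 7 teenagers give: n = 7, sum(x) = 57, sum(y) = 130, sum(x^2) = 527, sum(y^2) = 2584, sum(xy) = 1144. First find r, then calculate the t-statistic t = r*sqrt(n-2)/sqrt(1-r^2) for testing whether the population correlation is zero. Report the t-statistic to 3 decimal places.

S_xy = nΣxy − ΣxΣy = 7·1144 − 57·130 = 8008 − 7410 = 598
S_xx = nΣx² − (Σx)² = 7·527 − 57² = 3689 − 3249 = 440
S_yy = nΣy² − (Σy)² = 7·2584 − 130² = 18088 − 16900 = 1188
r = S_xy / √(S_xx·S_yy) = 598 / √(440·1188) = 598 / √522720 = 598 / 722.9938 = 0.8271
t = r·√(n−2)/√(1−r²) = 0.8271·√5 / √(1−0.684094) = 1.849452 / 0.562055 = 3.291

3.291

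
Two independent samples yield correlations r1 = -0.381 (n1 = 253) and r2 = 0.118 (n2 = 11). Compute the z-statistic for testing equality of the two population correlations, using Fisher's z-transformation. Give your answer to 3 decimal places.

-1.447

Fisher z-transforms: z1 = atanh(-0.381) = -0.401229, z2 = atanh(0.118) = 0.118552; difference d = -0.519781
Var(d) = 1/250 + 1/8 = 0.0040000 + 0.1250000 = 0.1290000
z = d/√Var(d) = -0.519781 / √0.1290000 = -0.519781 / 0.359166 = -1.447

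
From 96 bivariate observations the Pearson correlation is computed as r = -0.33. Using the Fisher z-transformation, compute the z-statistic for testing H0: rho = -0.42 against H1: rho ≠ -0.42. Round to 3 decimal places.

z_r = atanh(-0.33) = -0.342828,  z_0 = atanh(-0.42) = -0.447692
SE = 1/√(n−3) = 1/√93 = 0.103695
z = (z_r − z_0)/SE = (-0.342828 − (-0.447692)) / 0.103695 = 0.104864 / 0.103695 = 1.011

1.011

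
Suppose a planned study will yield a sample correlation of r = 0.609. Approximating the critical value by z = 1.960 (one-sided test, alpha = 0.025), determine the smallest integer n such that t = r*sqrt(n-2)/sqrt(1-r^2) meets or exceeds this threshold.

9

Need r·√(n−2)/√(1−r²) ≥ 1.960
√(n−2) ≥ 1.960·√(1−0.370881) / 0.609 = 1.960·0.793170 / 0.609 = 2.5527
n−2 ≥ 6.5163  ⇒  n ≥ 8.5163
Smallest integer n = 9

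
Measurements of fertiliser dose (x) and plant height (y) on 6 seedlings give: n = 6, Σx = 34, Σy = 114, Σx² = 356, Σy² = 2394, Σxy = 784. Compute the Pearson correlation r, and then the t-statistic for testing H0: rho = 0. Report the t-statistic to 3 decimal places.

S_xy = nΣxy − ΣxΣy = 6·784 − 34·114 = 4704 − 3876 = 828
S_xx = nΣx² − (Σx)² = 6·356 − 34² = 2136 − 1156 = 980
S_yy = nΣy² − (Σy)² = 6·2394 − 114² = 14364 − 12996 = 1368
r = S_xy / √(S_xx·S_yy) = 828 / √(980·1368) = 828 / √1340640 = 828 / 1157.8601 = 0.7151
t = r·√(n−2)/√(1−r²) = 0.7151·√4 / √(1−0.511368) = 1.430200 / 0.699022 = 2.046

2.046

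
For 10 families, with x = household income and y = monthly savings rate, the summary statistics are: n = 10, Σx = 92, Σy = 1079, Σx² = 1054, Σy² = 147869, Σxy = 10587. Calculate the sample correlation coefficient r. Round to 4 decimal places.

S_xy = nΣxy − ΣxΣy = 10·10587 − 92·1079 = 105870 − 99268 = 6602
S_xx = nΣx² − (Σx)² = 10·1054 − 92² = 10540 − 8464 = 2076
S_yy = nΣy² − (Σy)² = 10·147869 − 1079² = 1478690 − 1164241 = 314449
r = S_xy / √(S_xx·S_yy) = 6602 / √(2076·314449) = 6602 / √652796124 = 6602 / 25549.8752 = 0.2584

0.2584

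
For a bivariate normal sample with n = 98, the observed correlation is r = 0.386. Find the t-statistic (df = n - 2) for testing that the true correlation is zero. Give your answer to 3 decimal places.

t = r·√(n−2) / √(1−r²) with r = 0.386, n = 98
  = 0.386·√96 / √(1 − 0.148996)
  = 0.386·9.797959 / 0.922499
  = 3.782012 / 0.922499 = 4.100

4.100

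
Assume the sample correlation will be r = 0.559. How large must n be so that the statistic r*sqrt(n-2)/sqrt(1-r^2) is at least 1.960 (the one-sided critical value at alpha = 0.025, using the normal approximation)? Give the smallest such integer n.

11

Need r·√(n−2)/√(1−r²) ≥ 1.960
√(n−2) ≥ 1.960·√(1−0.312481) / 0.559 = 1.960·0.829168 / 0.559 = 2.9073
n−2 ≥ 8.4524  ⇒  n ≥ 10.4524
Smallest integer n = 11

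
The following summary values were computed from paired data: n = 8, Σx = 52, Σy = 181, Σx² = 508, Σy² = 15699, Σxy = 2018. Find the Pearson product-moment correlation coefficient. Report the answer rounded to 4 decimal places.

0.5991

S_xy = nΣxy − ΣxΣy = 8·2018 − 52·181 = 16144 − 9412 = 6732
S_xx = nΣx² − (Σx)² = 8·508 − 52² = 4064 − 2704 = 1360
S_yy = nΣy² − (Σy)² = 8·15699 − 181² = 125592 − 32761 = 92831
r = S_xy / √(S_xx·S_yy) = 6732 / √(1360·92831) = 6732 / √126250160 = 6732 / 11236.1096 = 0.5991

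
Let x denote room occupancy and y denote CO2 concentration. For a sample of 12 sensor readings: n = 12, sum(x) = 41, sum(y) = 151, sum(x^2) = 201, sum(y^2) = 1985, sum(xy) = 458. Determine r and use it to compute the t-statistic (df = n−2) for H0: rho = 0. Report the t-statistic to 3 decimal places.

Numerator: nΣxy − (Σx)(Σy) = 12·458 − (41)(151) = -695
Denominator: √[(nΣx²−(Σx)²)(nΣy²−(Σy)²)]
  nΣx²−(Σx)² = 12·201 − 1681 = 731;  nΣy²−(Σy)² = 12·1985 − 22801 = 1019
  √(731·1019) = √744889 = 863.0695
r = -695 / 863.0695 = -0.8053
t = r·√(n−2)/√(1−r²) = -0.8053·√10 / √(1−0.648508) = -2.546582 / 0.592868 = -4.295

-4.295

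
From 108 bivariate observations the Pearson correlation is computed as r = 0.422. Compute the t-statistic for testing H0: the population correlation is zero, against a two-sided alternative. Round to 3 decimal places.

4.792

t = r·√(n−2) / √(1−r²) with r = 0.422, n = 108
  = 0.422·√106 / √(1 − 0.178084)
  = 0.422·10.295630 / 0.906596
  = 4.344756 / 0.906596 = 4.792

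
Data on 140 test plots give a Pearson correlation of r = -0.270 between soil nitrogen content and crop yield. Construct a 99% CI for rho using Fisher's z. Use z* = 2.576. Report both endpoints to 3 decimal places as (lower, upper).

(-0.460, -0.057)

Fisher z: z_r = atanh(r) = ½·ln((1+(-0.270))/(1−(-0.270))) = -0.276864
SE(z) = 1/√(n−3) = 1/√137 = 0.085436
99% ⇒ z* = 2.576; margin = 2.576·0.085436 = 0.220083
CI on z-scale: (-0.496947, -0.056781)
Back-transform: tanh(-0.496947) = -0.459713, tanh(-0.056781) = -0.056720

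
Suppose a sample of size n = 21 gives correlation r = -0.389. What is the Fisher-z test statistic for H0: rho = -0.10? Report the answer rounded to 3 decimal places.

z_r = atanh(-0.389) = -0.410621,  z_0 = atanh(-0.10) = -0.100335
SE = 1/√(n−3) = 1/√18 = 0.235702
z = (z_r − z_0)/SE = (-0.410621 − (-0.100335)) / 0.235702 = -0.310286 / 0.235702 = -1.316

-1.316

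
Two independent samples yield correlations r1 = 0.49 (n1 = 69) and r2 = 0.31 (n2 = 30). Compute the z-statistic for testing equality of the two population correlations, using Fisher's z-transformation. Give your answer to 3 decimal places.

Fisher z-transforms: z1 = atanh(0.49) = 0.536060, z2 = atanh(0.31) = 0.320545; difference d = 0.215515
Var(d) = 1/66 + 1/27 = 0.0151515 + 0.0370370 = 0.0521885
z = d/√Var(d) = 0.215515 / √0.0521885 = 0.215515 / 0.228448 = 0.943

0.943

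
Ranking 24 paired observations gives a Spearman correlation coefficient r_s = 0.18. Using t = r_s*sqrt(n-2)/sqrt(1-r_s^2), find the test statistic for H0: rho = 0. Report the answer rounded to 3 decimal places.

0.858

t = r_s·√(n−2) / √(1−r_s²) with r_s = 0.18, n = 24
  = 0.18·√22 / √(1 − 0.0324)
  = 0.18·4.690416 / 0.983667
  = 0.844275 / 0.983667 = 0.858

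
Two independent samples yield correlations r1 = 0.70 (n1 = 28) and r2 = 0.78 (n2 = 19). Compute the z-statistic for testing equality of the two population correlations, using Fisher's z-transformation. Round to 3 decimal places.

z1 = atanh(0.70) = 0.867301,  z2 = atanh(0.78) = 1.045371
SE = √(1/(n1−3) + 1/(n2−3)) = √(1/25 + 1/16) = √(0.0400000 + 0.0625000) = √0.1025000 = 0.320156
z = (z1 − z2)/SE = (0.867301 − 1.045371) / 0.320156 = -0.178070 / 0.320156 = -0.556

-0.556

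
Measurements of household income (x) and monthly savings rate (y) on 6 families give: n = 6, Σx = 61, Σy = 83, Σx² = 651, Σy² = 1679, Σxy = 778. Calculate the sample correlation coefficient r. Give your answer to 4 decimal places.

S_xy = nΣxy − ΣxΣy = 6·778 − 61·83 = 4668 − 5063 = -395
S_xx = nΣx² − (Σx)² = 6·651 − 61² = 3906 − 3721 = 185
S_yy = nΣy² − (Σy)² = 6·1679 − 83² = 10074 − 6889 = 3185
r = S_xy / √(S_xx·S_yy) = -395 / √(185·3185) = -395 / √589225 = -395 / 767.6099 = -0.5146

-0.5146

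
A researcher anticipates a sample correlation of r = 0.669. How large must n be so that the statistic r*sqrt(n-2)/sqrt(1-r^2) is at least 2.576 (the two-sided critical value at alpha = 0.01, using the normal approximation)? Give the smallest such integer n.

11

r√(n−2)/√(1−r²) ≥ 2.576  ⇔  n−2 ≥ (2.576)²·(1−r²)/r²
(1−r²)/r² = (1−0.447561)/0.447561 = 1.2343
n ≥ 2 + 6.635776·1.2343 = 2 + 8.1905 = 10.1905
⌈10.1905⌉ = 11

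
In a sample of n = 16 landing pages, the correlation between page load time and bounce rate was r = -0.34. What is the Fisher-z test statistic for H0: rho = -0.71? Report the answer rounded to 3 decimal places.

1.922

Fisher z: atanh(-0.34) = -0.354093, atanh(-0.71) = -0.887184
z = (z_r − z_0)·√(n−3) = (-0.354093 − (-0.887184))·√13 = 0.533091 · 3.605551 = 1.922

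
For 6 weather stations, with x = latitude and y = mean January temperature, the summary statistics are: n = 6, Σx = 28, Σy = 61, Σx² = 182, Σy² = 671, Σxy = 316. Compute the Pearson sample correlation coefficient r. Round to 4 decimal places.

0.6134

Numerator: nΣxy − (Σx)(Σy) = 6·316 − (28)(61) = 188
Denominator: √[(nΣx²−(Σx)²)(nΣy²−(Σy)²)]
  nΣx²−(Σx)² = 6·182 − 784 = 308;  nΣy²−(Σy)² = 6·671 − 3721 = 305
  √(308·305) = √93940 = 306.4963
r = 188 / 306.4963 = 0.6134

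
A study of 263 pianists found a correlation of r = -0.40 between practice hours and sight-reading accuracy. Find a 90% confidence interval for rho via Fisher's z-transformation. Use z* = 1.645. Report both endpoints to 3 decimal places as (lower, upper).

z_r = atanh(-0.40) = -0.423649;  SE = 1/√(n−3) = 1/√260 = 0.062017
z-limits: -0.423649 ± 1.645·0.062017 = -0.423649 ± 0.102018 = [-0.525667, -0.321631]
ρ-limits: (tanh -0.525667, tanh -0.321631) = (-0.482, -0.311)

(-0.482, -0.311)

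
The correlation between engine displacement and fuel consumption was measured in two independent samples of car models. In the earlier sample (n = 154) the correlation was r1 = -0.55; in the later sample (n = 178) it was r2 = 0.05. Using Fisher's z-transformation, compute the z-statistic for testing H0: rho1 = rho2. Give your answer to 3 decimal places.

-6.018

z1 = atanh(-0.55) = -0.618381,  z2 = atanh(0.05) = 0.050042
SE = √(1/(n1−3) + 1/(n2−3)) = √(1/151 + 1/175) = √(0.0066225 + 0.0057143) = √0.0123368 = 0.111071
z = (z1 − z2)/SE = (-0.618381 − 0.050042) / 0.111071 = -0.668423 / 0.111071 = -6.018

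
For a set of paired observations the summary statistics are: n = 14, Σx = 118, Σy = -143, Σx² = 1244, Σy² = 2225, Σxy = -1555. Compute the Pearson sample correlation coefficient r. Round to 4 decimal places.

S_xy = nΣxy − ΣxΣy = 14·(-1555) − 118·(-143) = -21770 − (-16874) = -4896
S_xx = nΣx² − (Σx)² = 14·1244 − 118² = 17416 − 13924 = 3492
S_yy = nΣy² − (Σy)² = 14·2225 − (-143)² = 31150 − 20449 = 10701
r = S_xy / √(S_xx·S_yy) = -4896 / √(3492·10701) = -4896 / √37367892 = -4896 / 6112.9283 = -0.8009

-0.8009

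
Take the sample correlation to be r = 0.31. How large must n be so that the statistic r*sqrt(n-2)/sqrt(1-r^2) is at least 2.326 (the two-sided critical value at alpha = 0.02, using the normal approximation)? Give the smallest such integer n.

r√(n−2)/√(1−r²) ≥ 2.326  ⇔  n−2 ≥ (2.326)²·(1−r²)/r²
(1−r²)/r² = (1−0.0961)/0.0961 = 9.4058
n ≥ 2 + 5.410276·9.4058 = 2 + 50.8880 = 52.8880
⌈52.8880⌉ = 53

53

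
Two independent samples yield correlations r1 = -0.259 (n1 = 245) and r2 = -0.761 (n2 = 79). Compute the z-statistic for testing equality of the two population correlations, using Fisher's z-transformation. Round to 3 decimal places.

5.579

Fisher z-transforms: z1 = atanh(-0.259) = -0.265036, z2 = atanh(-0.761) = -0.998587; difference d = 0.733551
Var(d) = 1/242 + 1/76 = 0.0041322 + 0.0131579 = 0.0172901
z = d/√Var(d) = 0.733551 / √0.0172901 = 0.733551 / 0.131492 = 5.579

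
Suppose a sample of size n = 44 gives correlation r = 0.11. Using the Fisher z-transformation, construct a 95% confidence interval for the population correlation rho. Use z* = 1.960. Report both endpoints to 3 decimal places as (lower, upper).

(-0.193, 0.394)

Fisher z: z_r = atanh(r) = ½·ln((1+0.11)/(1−0.11)) = 0.110447
SE(z) = 1/√(n−3) = 1/√41 = 0.156174
95% ⇒ z* = 1.960; margin = 1.960·0.156174 = 0.306101
CI on z-scale: (-0.195654, 0.416548)
Back-transform: tanh(-0.195654) = -0.193195, tanh(0.416548) = 0.394018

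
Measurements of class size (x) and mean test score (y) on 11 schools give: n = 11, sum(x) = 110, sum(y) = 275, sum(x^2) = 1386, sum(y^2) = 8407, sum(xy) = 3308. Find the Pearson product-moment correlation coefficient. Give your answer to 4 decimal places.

S_xy = nΣxy − ΣxΣy = 11·3308 − 110·275 = 36388 − 30250 = 6138
S_xx = nΣx² − (Σx)² = 11·1386 − 110² = 15246 − 12100 = 3146
S_yy = nΣy² − (Σy)² = 11·8407 − 275² = 92477 − 75625 = 16852
r = S_xy / √(S_xx·S_yy) = 6138 / √(3146·16852) = 6138 / √53016392 = 6138 / 7281.2356 = 0.8430

0.8430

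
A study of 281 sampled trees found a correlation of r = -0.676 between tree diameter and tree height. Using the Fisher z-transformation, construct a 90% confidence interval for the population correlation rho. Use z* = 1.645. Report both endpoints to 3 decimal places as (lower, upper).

Fisher z: z_r = atanh(r) = ½·ln((1+(-0.676))/(1−(-0.676))) = -0.821711
SE(z) = 1/√(n−3) = 1/√278 = 0.059976
90% ⇒ z* = 1.645; margin = 1.645·0.059976 = 0.098661
CI on z-scale: (-0.920372, -0.723050)
Back-transform: tanh(-0.920372) = -0.726073, tanh(-0.723050) = -0.618795

(-0.726, -0.619)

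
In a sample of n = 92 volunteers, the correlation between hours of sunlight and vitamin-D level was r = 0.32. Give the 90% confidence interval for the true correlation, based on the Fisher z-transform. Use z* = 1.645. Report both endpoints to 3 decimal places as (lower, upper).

(0.156, 0.467)

Fisher z: z_r = atanh(r) = ½·ln((1+0.32)/(1−0.32)) = 0.331647
SE(z) = 1/√(n−3) = 1/√89 = 0.106000
90% ⇒ z* = 1.645; margin = 1.645·0.106000 = 0.174370
CI on z-scale: (0.157277, 0.506017)
Back-transform: tanh(0.157277) = 0.155993, tanh(0.506017) = 0.466836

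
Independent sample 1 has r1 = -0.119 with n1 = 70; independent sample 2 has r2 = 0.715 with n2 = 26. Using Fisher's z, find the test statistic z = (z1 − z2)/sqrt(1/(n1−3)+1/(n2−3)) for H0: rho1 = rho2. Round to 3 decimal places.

-4.208

Fisher z-transforms: z1 = atanh(-0.119) = -0.119567, z2 = atanh(0.715) = 0.897340; difference d = -1.016907
Var(d) = 1/67 + 1/23 = 0.0149254 + 0.0434783 = 0.0584037
z = d/√Var(d) = -1.016907 / √0.0584037 = -1.016907 / 0.241669 = -4.208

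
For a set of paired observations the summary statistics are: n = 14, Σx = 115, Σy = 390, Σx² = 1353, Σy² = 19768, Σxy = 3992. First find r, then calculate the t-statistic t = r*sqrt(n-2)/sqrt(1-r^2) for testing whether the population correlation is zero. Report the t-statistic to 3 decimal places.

S_xy = nΣxy − ΣxΣy = 14·3992 − 115·390 = 55888 − 44850 = 11038
S_xx = nΣx² − (Σx)² = 14·1353 − 115² = 18942 − 13225 = 5717
S_yy = nΣy² − (Σy)² = 14·19768 − 390² = 276752 − 152100 = 124652
r = S_xy / √(S_xx·S_yy) = 11038 / √(5717·124652) = 11038 / √712635484 = 11038 / 26695.2334 = 0.4135
t = r·√(n−2)/√(1−r²) = 0.4135·√12 / √(1−0.170982) = 1.432406 / 0.910504 = 1.573

1.573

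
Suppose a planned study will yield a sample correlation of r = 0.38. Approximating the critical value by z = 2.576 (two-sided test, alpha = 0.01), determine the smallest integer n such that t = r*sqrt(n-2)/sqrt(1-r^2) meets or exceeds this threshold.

r√(n−2)/√(1−r²) ≥ 2.576  ⇔  n−2 ≥ (2.576)²·(1−r²)/r²
(1−r²)/r² = (1−0.1444)/0.1444 = 5.9252
n ≥ 2 + 6.635776·5.9252 = 2 + 39.3183 = 41.3183
⌈41.3183⌉ = 42

42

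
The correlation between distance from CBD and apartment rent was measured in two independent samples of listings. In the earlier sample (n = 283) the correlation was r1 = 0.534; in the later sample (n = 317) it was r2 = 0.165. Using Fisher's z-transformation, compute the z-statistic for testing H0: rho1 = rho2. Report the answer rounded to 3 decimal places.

Fisher z-transforms: z1 = atanh(0.534) = 0.595724, z2 = atanh(0.165) = 0.166522; difference d = 0.429202
Var(d) = 1/280 + 1/314 = 0.0035714 + 0.0031847 = 0.0067561
z = d/√Var(d) = 0.429202 / √0.0067561 = 0.429202 / 0.082195 = 5.222

5.222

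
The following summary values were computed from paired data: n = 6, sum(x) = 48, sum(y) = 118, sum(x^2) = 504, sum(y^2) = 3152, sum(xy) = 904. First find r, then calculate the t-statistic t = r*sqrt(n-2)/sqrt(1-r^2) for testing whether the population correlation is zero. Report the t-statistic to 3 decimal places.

S_xy = nΣxy − ΣxΣy = 6·904 − 48·118 = 5424 − 5664 = -240
S_xx = nΣx² − (Σx)² = 6·504 − 48² = 3024 − 2304 = 720
S_yy = nΣy² − (Σy)² = 6·3152 − 118² = 18912 − 13924 = 4988
r = S_xy / √(S_xx·S_yy) = -240 / √(720·4988) = -240 / √3591360 = -240 / 1895.0884 = -0.1266
t = r·√(n−2)/√(1−r²) = -0.1266·√4 / √(1−0.016028) = -0.253200 / 0.991954 = -0.255

-0.255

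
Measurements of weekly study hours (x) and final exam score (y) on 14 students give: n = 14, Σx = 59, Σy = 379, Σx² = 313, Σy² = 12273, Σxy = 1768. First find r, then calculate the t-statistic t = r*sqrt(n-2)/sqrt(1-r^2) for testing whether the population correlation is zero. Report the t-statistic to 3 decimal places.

S_xy = nΣxy − ΣxΣy = 14·1768 − 59·379 = 24752 − 22361 = 2391
S_xx = nΣx² − (Σx)² = 14·313 − 59² = 4382 − 3481 = 901
S_yy = nΣy² − (Σy)² = 14·12273 − 379² = 171822 − 143641 = 28181
r = S_xy / √(S_xx·S_yy) = 2391 / √(901·28181) = 2391 / √25391081 = 2391 / 5038.9563 = 0.4745
t = r·√(n−2)/√(1−r²) = 0.4745·√12 / √(1−0.225150) = 1.643716 / 0.880256 = 1.867

1.867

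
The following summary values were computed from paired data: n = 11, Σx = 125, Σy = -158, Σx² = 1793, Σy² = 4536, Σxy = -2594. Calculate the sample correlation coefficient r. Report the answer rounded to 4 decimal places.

-0.8690

S_xy = nΣxy − ΣxΣy = 11·(-2594) − 125·(-158) = -28534 − (-19750) = -8784
S_xx = nΣx² − (Σx)² = 11·1793 − 125² = 19723 − 15625 = 4098
S_yy = nΣy² − (Σy)² = 11·4536 − (-158)² = 49896 − 24964 = 24932
r = S_xy / √(S_xx·S_yy) = -8784 / √(4098·24932) = -8784 / √102171336 = -8784 / 10107.9838 = -0.8690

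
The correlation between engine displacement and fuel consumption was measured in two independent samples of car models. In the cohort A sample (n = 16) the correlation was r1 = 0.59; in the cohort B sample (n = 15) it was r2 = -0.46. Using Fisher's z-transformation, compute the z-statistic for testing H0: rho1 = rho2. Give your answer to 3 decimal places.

2.935

Fisher z-transforms: z1 = atanh(0.59) = 0.677666, z2 = atanh(-0.46) = -0.497311; difference d = 1.174977
Var(d) = 1/13 + 1/12 = 0.0769231 + 0.0833333 = 0.1602564
z = d/√Var(d) = 1.174977 / √0.1602564 = 1.174977 / 0.400320 = 2.935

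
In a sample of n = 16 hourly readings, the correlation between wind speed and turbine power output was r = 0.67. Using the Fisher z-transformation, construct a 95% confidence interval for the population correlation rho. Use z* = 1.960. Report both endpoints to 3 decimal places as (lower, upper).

Fisher z: z_r = atanh(r) = ½·ln((1+0.67)/(1−0.67)) = 0.810743
SE(z) = 1/√(n−3) = 1/√13 = 0.277350
95% ⇒ z* = 1.960; margin = 1.960·0.277350 = 0.543606
CI on z-scale: (0.267137, 1.354349)
Back-transform: tanh(0.267137) = 0.260959, tanh(1.354349) = 0.875076

(0.261, 0.875)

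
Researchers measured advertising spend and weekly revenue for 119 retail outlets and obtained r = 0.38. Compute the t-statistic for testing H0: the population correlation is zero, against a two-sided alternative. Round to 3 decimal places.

t = r·√(n−2) / √(1−r²) with r = 0.38, n = 119
  = 0.38·√117 / √(1 − 0.1444)
  = 0.38·10.816654 / 0.924986
  = 4.110329 / 0.924986 = 4.444

4.444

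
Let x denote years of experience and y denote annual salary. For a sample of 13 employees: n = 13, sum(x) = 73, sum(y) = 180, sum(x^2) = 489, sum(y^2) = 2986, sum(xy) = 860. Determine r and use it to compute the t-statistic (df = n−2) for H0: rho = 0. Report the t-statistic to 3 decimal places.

-3.916

Numerator: nΣxy − (Σx)(Σy) = 13·860 − (73)(180) = -1960
Denominator: √[(nΣx²−(Σx)²)(nΣy²−(Σy)²)]
  nΣx²−(Σx)² = 13·489 − 5329 = 1028;  nΣy²−(Σy)² = 13·2986 − 32400 = 6418
  √(1028·6418) = √6597704 = 2568.5996
r = -1960 / 2568.5996 = -0.7631
t = r·√(n−2)/√(1−r²) = -0.7631·√11 / √(1−0.582322) = -2.530916 / 0.646280 = -3.916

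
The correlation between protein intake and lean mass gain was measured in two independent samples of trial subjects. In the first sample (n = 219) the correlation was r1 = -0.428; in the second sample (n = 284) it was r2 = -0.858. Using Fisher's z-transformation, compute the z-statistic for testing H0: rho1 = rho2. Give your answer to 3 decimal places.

9.153

Fisher z-transforms: z1 = atanh(-0.428) = -0.457446, z2 = atanh(-0.858) = -1.285714; difference d = 0.828268
Var(d) = 1/216 + 1/281 = 0.0046296 + 0.0035587 = 0.0081883
z = d/√Var(d) = 0.828268 / √0.0081883 = 0.828268 / 0.090489 = 9.153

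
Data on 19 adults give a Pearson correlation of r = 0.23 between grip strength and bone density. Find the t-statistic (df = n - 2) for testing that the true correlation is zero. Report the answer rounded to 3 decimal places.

1 − r² = 1 − 0.0529 = 0.9471;  √(1−r²) = 0.973191
√(n−2) = √17 = 4.123106
t = r·√(n−2)/√(1−r²) = 0.23 · 4.123106 / 0.973191 = 0.974

0.974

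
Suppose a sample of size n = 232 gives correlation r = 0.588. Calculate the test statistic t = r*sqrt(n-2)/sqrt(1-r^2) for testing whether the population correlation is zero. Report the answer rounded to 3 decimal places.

11.025

1 − r² = 1 − 0.345744 = 0.654256;  √(1−r²) = 0.808861
√(n−2) = √230 = 15.165751
t = r·√(n−2)/√(1−r²) = 0.588 · 15.165751 / 0.808861 = 11.025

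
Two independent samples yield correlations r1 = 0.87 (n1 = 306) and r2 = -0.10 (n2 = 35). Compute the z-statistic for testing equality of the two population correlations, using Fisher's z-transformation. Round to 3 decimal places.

7.712

Fisher z-transforms: z1 = atanh(0.87) = 1.333080, z2 = atanh(-0.10) = -0.100335; difference d = 1.433415
Var(d) = 1/303 + 1/32 = 0.0033003 + 0.0312500 = 0.0345503
z = d/√Var(d) = 1.433415 / √0.0345503 = 1.433415 / 0.185877 = 7.712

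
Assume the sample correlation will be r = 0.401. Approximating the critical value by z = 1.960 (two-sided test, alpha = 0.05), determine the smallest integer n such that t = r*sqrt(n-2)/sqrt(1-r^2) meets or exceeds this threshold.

23

r√(n−2)/√(1−r²) ≥ 1.960  ⇔  n−2 ≥ (1.960)²·(1−r²)/r²
(1−r²)/r² = (1−0.160801)/0.160801 = 5.2189
n ≥ 2 + 3.8416·5.2189 = 2 + 20.0489 = 22.0489
⌈22.0489⌉ = 23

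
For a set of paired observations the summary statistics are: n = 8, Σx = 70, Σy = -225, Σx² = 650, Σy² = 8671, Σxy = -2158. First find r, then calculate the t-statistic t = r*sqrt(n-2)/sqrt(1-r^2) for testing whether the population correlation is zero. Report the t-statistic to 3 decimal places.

-2.032

S_xy = nΣxy − ΣxΣy = 8·(-2158) − 70·(-225) = -17264 − (-15750) = -1514
S_xx = nΣx² − (Σx)² = 8·650 − 70² = 5200 − 4900 = 300
S_yy = nΣy² − (Σy)² = 8·8671 − (-225)² = 69368 − 50625 = 18743
r = S_xy / √(S_xx·S_yy) = -1514 / √(300·18743) = -1514 / √5622900 = -1514 / 2371.2655 = -0.6385
t = r·√(n−2)/√(1−r²) = -0.6385·√6 / √(1−0.407682) = -1.563999 / 0.769622 = -2.032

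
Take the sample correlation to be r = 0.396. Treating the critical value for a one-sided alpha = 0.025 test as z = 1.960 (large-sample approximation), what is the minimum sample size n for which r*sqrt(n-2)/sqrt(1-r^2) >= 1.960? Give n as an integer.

r√(n−2)/√(1−r²) ≥ 1.960  ⇔  n−2 ≥ (1.960)²·(1−r²)/r²
(1−r²)/r² = (1−0.156816)/0.156816 = 5.3769
n ≥ 2 + 3.8416·5.3769 = 2 + 20.6559 = 22.6559
⌈22.6559⌉ = 23

23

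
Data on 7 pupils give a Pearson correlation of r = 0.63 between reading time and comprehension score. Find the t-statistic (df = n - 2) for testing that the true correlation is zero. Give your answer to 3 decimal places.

1 − r² = 1 − 0.3969 = 0.6031;  √(1−r²) = 0.776595
√(n−2) = √5 = 2.236068
t = r·√(n−2)/√(1−r²) = 0.63 · 2.236068 / 0.776595 = 1.814

1.814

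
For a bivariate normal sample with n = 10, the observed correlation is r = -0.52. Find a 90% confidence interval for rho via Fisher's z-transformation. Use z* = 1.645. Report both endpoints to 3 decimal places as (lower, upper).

(-0.833, 0.045)

z_r = atanh(-0.52) = -0.576340;  SE = 1/√(n−3) = 1/√7 = 0.377964
z-limits: -0.576340 ± 1.645·0.377964 = -0.576340 ± 0.621751 = [-1.198091, 0.045411]
ρ-limits: (tanh -1.198091, tanh 0.045411) = (-0.833, 0.045)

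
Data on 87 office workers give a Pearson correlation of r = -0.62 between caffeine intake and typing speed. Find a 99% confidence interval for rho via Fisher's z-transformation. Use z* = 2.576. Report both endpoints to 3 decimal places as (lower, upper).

z_r = atanh(-0.62) = -0.725005;  SE = 1/√(n−3) = 1/√84 = 0.109109
z-limits: -0.725005 ± 2.576·0.109109 = -0.725005 ± 0.281065 = [-1.006070, -0.443940]
ρ-limits: (tanh -1.006070, tanh -0.443940) = (-0.764, -0.417)

(-0.764, -0.417)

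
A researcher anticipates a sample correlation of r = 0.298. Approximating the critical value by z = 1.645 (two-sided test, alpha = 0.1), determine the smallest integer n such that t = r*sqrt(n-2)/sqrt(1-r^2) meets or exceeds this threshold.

30

Need r·√(n−2)/√(1−r²) ≥ 1.645
√(n−2) ≥ 1.645·√(1−0.088804) / 0.298 = 1.645·0.954566 / 0.298 = 5.2693
n−2 ≥ 27.7655  ⇒  n ≥ 29.7655
Smallest integer n = 30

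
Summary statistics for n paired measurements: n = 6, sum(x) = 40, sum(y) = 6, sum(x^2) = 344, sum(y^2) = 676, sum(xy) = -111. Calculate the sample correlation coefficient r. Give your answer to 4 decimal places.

-0.6634

Numerator: nΣxy − (Σx)(Σy) = 6·(-111) − (40)(6) = -906
Denominator: √[(nΣx²−(Σx)²)(nΣy²−(Σy)²)]
  nΣx²−(Σx)² = 6·344 − 1600 = 464;  nΣy²−(Σy)² = 6·676 − 36 = 4020
  √(464·4020) = √1865280 = 1365.7525
r = -906 / 1365.7525 = -0.6634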